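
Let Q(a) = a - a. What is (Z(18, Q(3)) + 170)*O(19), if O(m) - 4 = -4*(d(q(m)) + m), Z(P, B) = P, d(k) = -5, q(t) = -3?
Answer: -9776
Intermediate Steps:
Q(a) = 0
O(m) = 24 - 4*m (O(m) = 4 - 4*(-5 + m) = 4 + (20 - 4*m) = 24 - 4*m)
(Z(18, Q(3)) + 170)*O(19) = (18 + 170)*(24 - 4*19) = 188*(24 - 76) = 188*(-52) = -9776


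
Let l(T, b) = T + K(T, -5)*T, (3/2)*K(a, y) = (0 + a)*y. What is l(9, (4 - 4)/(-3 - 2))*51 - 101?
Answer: -13412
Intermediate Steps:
K(a, y) = 2*a*y/3 (K(a, y) = 2*((0 + a)*y)/3 = 2*(a*y)/3 = 2*a*y/3)
l(T, b) = T - 10*T**2/3 (l(T, b) = T + ((2/3)*T*(-5))*T = T + (-10*T/3)*T = T - 10*T**2/3)
l(9, (4 - 4)/(-3 - 2))*51 - 101 = ((1/3)*9*(3 - 10*9))*51 - 101 = ((1/3)*9*(3 - 90))*51 - 101 = ((1/3)*9*(-87))*51 - 101 = -261*51 - 101 = -13311 - 101 = -13412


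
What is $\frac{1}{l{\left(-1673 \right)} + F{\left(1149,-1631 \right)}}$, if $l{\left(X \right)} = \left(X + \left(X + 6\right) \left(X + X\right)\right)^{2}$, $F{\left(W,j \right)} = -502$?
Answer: $\frac{1}{31092991579379} \approx 3.2162 \cdot 10^{-14}$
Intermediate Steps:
$l{\left(X \right)} = \left(X + 2 X \left(6 + X\right)\right)^{2}$ ($l{\left(X \right)} = \left(X + \left(6 + X\right) 2 X\right)^{2} = \left(X + 2 X \left(6 + X\right)\right)^{2}$)
$\frac{1}{l{\left(-1673 \right)} + F{\left(1149,-1631 \right)}} = \frac{1}{\left(-1673\right)^{2} \left(13 + 2 \left(-1673\right)\right)^{2} - 502} = \frac{1}{2798929 \left(13 - 3346\right)^{2} - 502} = \frac{1}{2798929 \left(-3333\right)^{2} - 502} = \frac{1}{2798929 \cdot 11108889 - 502} = \frac{1}{31092991579881 - 502} = \frac{1}{31092991579379}$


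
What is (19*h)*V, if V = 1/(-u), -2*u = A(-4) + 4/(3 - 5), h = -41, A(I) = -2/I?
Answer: 3116/3 ≈ 1038.7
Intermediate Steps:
u = 3/4 (u = -(-2/(-4) + 4/(3 - 5))/2 = -(-2*(-1/4) + 4/(-2))/2 = -(1/2 - 1/2*4)/2 = -(1/2 - 2)/2 = -1/2*(-3/2) = 3/4 ≈ 0.75000)
V = -4/3 (V = 1/(-1*3/4) = 1/(-3/4) = -4/3 ≈ -1.3333)
(19*h)*V = (19*(-41))*(-4/3) = -779*(-4/3) = 3116/3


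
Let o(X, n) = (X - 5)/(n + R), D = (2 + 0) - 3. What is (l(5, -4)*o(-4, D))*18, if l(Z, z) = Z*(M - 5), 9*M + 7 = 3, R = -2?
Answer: -1470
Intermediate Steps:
D = -1 (D = 2 - 3 = -1)
M = -4/9 (M = -7/9 + (⅑)*3 = -7/9 + ⅓ = -4/9 ≈ -0.44444)
o(X, n) = (-5 + X)/(-2 + n) (o(X, n) = (X - 5)/(n - 2) = (-5 + X)/(-2 + n))
l(Z, z) = -49*Z/9 (l(Z, z) = Z*(-4/9 - 5) = Z*(-49/9) = -49*Z/9)
(l(5, -4)*o(-4, D))*18 = ((-49/9*5)*((-5 - 4)/(-2 - 1)))*18 = -245*(-9)/(9*(-3))*18 = -(-245)*(-9)/27*18 = -245/9*3*18 = -245/3*18 = -1470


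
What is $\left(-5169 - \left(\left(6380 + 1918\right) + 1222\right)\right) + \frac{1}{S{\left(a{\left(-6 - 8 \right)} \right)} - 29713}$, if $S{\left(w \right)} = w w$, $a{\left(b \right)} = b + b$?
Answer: $- \frac{424938082}{28929} \approx -14689.0$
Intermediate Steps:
$a{\left(b \right)} = 2 b$
$S{\left(w \right)} = w^{2}$
$\left(-5169 - \left(\left(6380 + 1918\right) + 1222\right)\right) + \frac{1}{S{\left(a{\left(-6 - 8 \right)} \right)} - 29713} = \left(-5169 - \left(\left(6380 + 1918\right) + 1222\right)\right) + \frac{1}{\left(2 \left(-6 - 8\right)\right)^{2} - 29713} = \left(-5169 - \left(8298 + 1222\right)\right) + \frac{1}{\left(2 \left(-6 - 8\right)\right)^{2} - 29713} = \left(-5169 - 9520\right) + \frac{1}{\left(2 \left(-14\right)\right)^{2} - 29713} = \left(-5169 - 9520\right) + \frac{1}{\left(-28\right)^{2} - 29713} = -14689 + \frac{1}{784 - 29713} = -14689 + \frac{1}{-28929} = -14689 - \frac{1}{28929} = - \frac{424938082}{28929}$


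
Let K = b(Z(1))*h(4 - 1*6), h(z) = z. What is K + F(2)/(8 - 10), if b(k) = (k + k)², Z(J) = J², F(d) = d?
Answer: -9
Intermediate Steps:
b(k) = 4*k² (b(k) = (2*k)² = 4*k²)
K = -8 (K = (4*(1²)²)*(4 - 1*6) = (4*1²)*(4 - 6) = (4*1)*(-2) = 4*(-2) = -8)
K + F(2)/(8 - 10) = -8 + 2/(8 - 10) = -8 + 2/(-2) = -8 + 2*(-½) = -8 - 1 = -9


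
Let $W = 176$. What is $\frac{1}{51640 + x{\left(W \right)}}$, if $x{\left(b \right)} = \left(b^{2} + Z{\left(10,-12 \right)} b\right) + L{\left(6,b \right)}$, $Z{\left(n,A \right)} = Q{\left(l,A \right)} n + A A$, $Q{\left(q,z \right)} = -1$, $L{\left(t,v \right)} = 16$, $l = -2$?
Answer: $\frac{1}{106216} \approx 9.4148 \cdot 10^{-6}$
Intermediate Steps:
$Z{\left(n,A \right)} = A^{2} - n$ ($Z{\left(n,A \right)} = - n + A A = - n + A^{2} = A^{2} - n$)
$x{\left(b \right)} = 16 + b^{2} + 134 b$ ($x{\left(b \right)} = \left(b^{2} + \left(\left(-12\right)^{2} - 10\right) b\right) + 16 = \left(b^{2} + \left(144 - 10\right) b\right) + 16 = \left(b^{2} + 134 b\right) + 16 = 16 + b^{2} + 134 b$)
$\frac{1}{51640 + x{\left(W \right)}} = \frac{1}{51640 + \left(16 + 176^{2} + 134 \cdot 176\right)} = \frac{1}{51640 + \left(16 + 30976 + 23584\right)} = \frac{1}{51640 + 54576} = \frac{1}{106216}$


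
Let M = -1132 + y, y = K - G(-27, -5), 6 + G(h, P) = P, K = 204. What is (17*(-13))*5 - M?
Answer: -188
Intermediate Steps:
G(h, P) = -6 + P
y = 215 (y = 204 - (-6 - 5) = 204 - 1*(-11) = 204 + 11 = 215)
M = -917 (M = -1132 + 215 = -917)
(17*(-13))*5 - M = (17*(-13))*5 - 1*(-917) = -221*5 + 917 = -1105 + 917 = -188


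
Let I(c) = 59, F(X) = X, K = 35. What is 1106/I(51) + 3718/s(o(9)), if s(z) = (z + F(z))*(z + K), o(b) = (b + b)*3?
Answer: 5425117/283554 ≈ 19.133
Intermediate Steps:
o(b) = 6*b (o(b) = (2*b)*3 = 6*b)
s(z) = 2*z*(35 + z) (s(z) = (z + z)*(z + 35) = (2*z)*(35 + z) = 2*z*(35 + z))
1106/I(51) + 3718/s(o(9)) = 1106/59 + 3718/((2*(6*9)*(35 + 6*9))) = 1106*(1/59) + 3718/((2*54*(35 + 54))) = 1106/59 + 3718/((2*54*89)) = 1106/59 + 3718/9612 = 1106/59 + 3718*(1/9612) = 1106/59 + 1859/4806 = 5425117/283554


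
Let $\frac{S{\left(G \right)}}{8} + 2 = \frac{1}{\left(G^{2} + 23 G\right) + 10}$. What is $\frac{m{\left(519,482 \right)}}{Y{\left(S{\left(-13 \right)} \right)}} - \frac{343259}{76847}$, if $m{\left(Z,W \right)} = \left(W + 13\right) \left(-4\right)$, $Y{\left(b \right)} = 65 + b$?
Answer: $- \frac{1267154003}{28202849} \approx -44.93$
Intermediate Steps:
$S{\left(G \right)} = -16 + \frac{8}{10 + G^{2} + 23 G}$ ($S{\left(G \right)} = -16 + \frac{8}{\left(G^{2} + 23 G\right) + 10} = -16 + \frac{8}{10 + G^{2} + 23 G}$)
$m{\left(Z,W \right)} = -52 - 4 W$ ($m{\left(Z,W \right)} = \left(13 + W\right) \left(-4\right) = -52 - 4 W$)
$\frac{m{\left(519,482 \right)}}{Y{\left(S{\left(-13 \right)} \right)}} - \frac{343259}{76847} = \frac{-52 - 1928}{65 + \frac{8 \left(-19 - -598 - 2 \left(-13\right)^{2}\right)}{10 + \left(-13\right)^{2} + 23 \left(-13\right)}} - \frac{343259}{76847} = \frac{-52 - 1928}{65 + \frac{8 \left(-19 + 598 - 338\right)}{10 + 169 - 299}} - \frac{343259}{76847} = - \frac{1980}{65 + \frac{8 \left(-19 + 598 - 338\right)}{-120}} - \frac{343259}{76847} = - \frac{1980}{65 + 8 \left(- \frac{1}{120}\right) 241} - \frac{343259}{76847} = - \frac{1980}{65 - \frac{241}{15}} - \frac{343259}{76847} = - \frac{1980}{\frac{734}{15}} - \frac{343259}{76847} = \left(-1980\right) \frac{15}{734} - \frac{343259}{76847} = - \frac{14850}{367} - \frac{343259}{76847} = - \frac{1267154003}{28202849}$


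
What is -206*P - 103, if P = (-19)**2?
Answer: -74469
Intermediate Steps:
P = 361
-206*P - 103 = -206*361 - 103 = -74366 - 103 = -74469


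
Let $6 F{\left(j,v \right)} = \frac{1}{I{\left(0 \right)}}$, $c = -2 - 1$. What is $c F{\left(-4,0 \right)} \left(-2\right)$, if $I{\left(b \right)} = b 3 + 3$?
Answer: $\frac{1}{3} \approx 0.33333$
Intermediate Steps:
$c = -3$
$I{\left(b \right)} = 3 + 3 b$ ($I{\left(b \right)} = 3 b + 3 = 3 + 3 b$)
$F{\left(j,v \right)} = \frac{1}{18}$ ($F{\left(j,v \right)} = \frac{1}{6 \left(3 + 3 \cdot 0\right)} = \frac{1}{6 \left(3 + 0\right)} = \frac{1}{6 \cdot 3} = \frac{1}{6} \cdot \frac{1}{3} = \frac{1}{18}$)
$c F{\left(-4,0 \right)} \left(-2\right) = \left(-3\right) \frac{1}{18} \left(-2\right) = \left(- \frac{1}{6}\right) \left(-2\right) = \frac{1}{3}$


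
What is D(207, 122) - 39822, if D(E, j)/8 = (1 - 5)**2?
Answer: -39694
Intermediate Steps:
D(E, j) = 128 (D(E, j) = 8*(1 - 5)**2 = 8*(-4)**2 = 8*16 = 128)
D(207, 122) - 39822 = 128 - 39822 = -39694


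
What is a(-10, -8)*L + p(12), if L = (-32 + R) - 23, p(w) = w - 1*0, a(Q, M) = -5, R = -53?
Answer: 552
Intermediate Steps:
p(w) = w (p(w) = w + 0 = w)
L = -108 (L = (-32 - 53) - 23 = -85 - 23 = -108)
a(-10, -8)*L + p(12) = -5*(-108) + 12 = 540 + 12 = 552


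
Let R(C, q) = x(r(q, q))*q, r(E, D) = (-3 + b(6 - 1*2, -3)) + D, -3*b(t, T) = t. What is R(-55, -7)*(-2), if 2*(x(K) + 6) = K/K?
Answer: -77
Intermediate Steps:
b(t, T) = -t/3
r(E, D) = -13/3 + D (r(E, D) = (-3 - (6 - 1*2)/3) + D = (-3 - (6 - 2)/3) + D = (-3 - ⅓*4) + D = (-3 - 4/3) + D = -13/3 + D)
x(K) = -11/2 (x(K) = -6 + (K/K)/2 = -6 + (½)*1 = -6 + ½ = -11/2)
R(C, q) = -11*q/2
R(-55, -7)*(-2) = -11/2*(-7)*(-2) = (77/2)*(-2) = -77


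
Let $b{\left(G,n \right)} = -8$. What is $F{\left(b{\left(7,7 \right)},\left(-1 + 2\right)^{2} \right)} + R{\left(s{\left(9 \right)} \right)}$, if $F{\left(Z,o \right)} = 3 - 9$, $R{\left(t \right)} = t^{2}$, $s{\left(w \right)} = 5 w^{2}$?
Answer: $164019$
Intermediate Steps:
$F{\left(Z,o \right)} = -6$ ($F{\left(Z,o \right)} = 3 - 9 = -6$)
$F{\left(b{\left(7,7 \right)},\left(-1 + 2\right)^{2} \right)} + R{\left(s{\left(9 \right)} \right)} = -6 + \left(5 \cdot 9^{2}\right)^{2} = -6 + \left(5 \cdot 81\right)^{2} = -6 + 405^{2} = -6 + 164025 = 164019$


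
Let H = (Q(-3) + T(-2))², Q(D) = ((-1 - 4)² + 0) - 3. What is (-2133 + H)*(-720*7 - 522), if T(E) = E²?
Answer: 8103834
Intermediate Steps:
Q(D) = 22 (Q(D) = ((-5)² + 0) - 3 = (25 + 0) - 3 = 25 - 3 = 22)
H = 676 (H = (22 + (-2)²)² = (22 + 4)² = 26² = 676)
(-2133 + H)*(-720*7 - 522) = (-2133 + 676)*(-720*7 - 522) = -1457*(-5040 - 522) = -1457*(-5562) = 8103834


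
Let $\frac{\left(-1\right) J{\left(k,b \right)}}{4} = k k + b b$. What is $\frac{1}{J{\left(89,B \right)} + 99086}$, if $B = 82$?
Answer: $\frac{1}{40506} \approx 2.4688 \cdot 10^{-5}$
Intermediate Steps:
$J{\left(k,b \right)} = - 4 b^{2} - 4 k^{2}$ ($J{\left(k,b \right)} = - 4 \left(k k + b b\right) = - 4 \left(k^{2} + b^{2}\right) = - 4 \left(b^{2} + k^{2}\right) = - 4 b^{2} - 4 k^{2}$)
$\frac{1}{J{\left(89,B \right)} + 99086} = \frac{1}{\left(- 4 \cdot 82^{2} - 4 \cdot 89^{2}\right) + 99086} = \frac{1}{\left(\left(-4\right) 6724 - 31684\right) + 99086} = \frac{1}{\left(-26896 - 31684\right) + 99086} = \frac{1}{-58580 + 99086} = \frac{1}{40506}$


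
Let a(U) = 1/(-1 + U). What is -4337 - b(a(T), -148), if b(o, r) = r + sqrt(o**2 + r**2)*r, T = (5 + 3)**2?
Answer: -4189 + 148*sqrt(86936977)/63 ≈ 17715.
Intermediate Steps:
T = 64 (T = 8**2 = 64)
b(o, r) = r + r*sqrt(o**2 + r**2)
-4337 - b(a(T), -148) = -4337 - (-148)*(1 + sqrt((1/(-1 + 64))**2 + (-148)**2)) = -4337 - (-148)*(1 + sqrt((1/63)**2 + 21904)) = -4337 - (-148)*(1 + sqrt(1/3969 + 21904)) = -4337 - (-148)*(1 + sqrt(86936977/3969)) = -4337 - (-148)*(1 + sqrt(86936977)/63) = -4337 - (-148 - 148*sqrt(86936977)/63) = -4337 + (148 + 148*sqrt(86936977)/63) = -4189 + 148*sqrt(86936977)/63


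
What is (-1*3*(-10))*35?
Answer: 1050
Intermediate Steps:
(-1*3*(-10))*35 = -3*(-10)*35 = 30*35 = 1050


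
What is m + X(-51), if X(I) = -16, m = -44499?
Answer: -44515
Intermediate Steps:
m + X(-51) = -44499 - 16 = -44515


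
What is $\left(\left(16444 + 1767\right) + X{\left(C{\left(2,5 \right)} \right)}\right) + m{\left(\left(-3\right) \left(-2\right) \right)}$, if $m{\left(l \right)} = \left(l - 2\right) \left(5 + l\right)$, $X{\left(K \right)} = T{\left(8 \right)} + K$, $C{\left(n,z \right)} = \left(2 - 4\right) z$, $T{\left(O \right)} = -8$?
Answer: $18237$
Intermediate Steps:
$C{\left(n,z \right)} = - 2 z$
$X{\left(K \right)} = -8 + K$
$m{\left(l \right)} = \left(-2 + l\right) \left(5 + l\right)$
$\left(\left(16444 + 1767\right) + X{\left(C{\left(2,5 \right)} \right)}\right) + m{\left(\left(-3\right) \left(-2\right) \right)} = \left(\left(16444 + 1767\right) - 18\right) + \left(-10 + \left(\left(-3\right) \left(-2\right)\right)^{2} + 3 \left(\left(-3\right) \left(-2\right)\right)\right) = \left(18211 - 18\right) + \left(-10 + 6^{2} + 3 \cdot 6\right) = \left(18211 - 18\right) + \left(-10 + 36 + 18\right) = 18193 + 44 = 18237$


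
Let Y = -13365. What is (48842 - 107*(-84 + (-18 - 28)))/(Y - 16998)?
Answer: -62752/30363 ≈ -2.0667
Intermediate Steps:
(48842 - 107*(-84 + (-18 - 28)))/(Y - 16998) = (48842 - 107*(-84 + (-18 - 28)))/(-13365 - 16998) = (48842 - 107*(-84 - 46))/(-30363) = (48842 - 107*(-130))*(-1/30363) = (48842 + 13910)*(-1/30363) = 62752*(-1/30363) = -62752/30363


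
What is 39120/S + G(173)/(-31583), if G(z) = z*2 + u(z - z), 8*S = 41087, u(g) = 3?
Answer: 9869876317/1297650721 ≈ 7.6060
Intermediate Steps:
S = 41087/8 (S = (1/8)*41087 = 41087/8 ≈ 5135.9)
G(z) = 3 + 2*z (G(z) = z*2 + 3 = 2*z + 3 = 3 + 2*z)
39120/S + G(173)/(-31583) = 39120/(41087/8) + (3 + 2*173)/(-31583) = 39120*(8/41087) + (3 + 346)*(-1/31583) = 312960/41087 + 349*(-1/31583) = 312960/41087 - 349/31583 = 9869876317/1297650721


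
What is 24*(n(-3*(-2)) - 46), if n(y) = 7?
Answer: -936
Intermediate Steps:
24*(n(-3*(-2)) - 46) = 24*(7 - 46) = 24*(-39) = -936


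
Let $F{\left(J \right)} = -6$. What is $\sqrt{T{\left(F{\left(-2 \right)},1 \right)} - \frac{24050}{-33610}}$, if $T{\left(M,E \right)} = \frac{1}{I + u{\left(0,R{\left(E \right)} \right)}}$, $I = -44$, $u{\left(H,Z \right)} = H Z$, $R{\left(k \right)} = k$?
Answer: $\frac{7 \sqrt{77306361}}{73942} \approx 0.83237$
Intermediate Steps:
$T{\left(M,E \right)} = - \frac{1}{44}$ ($T{\left(M,E \right)} = \frac{1}{-44 + 0 E} = \frac{1}{-44 + 0} = \frac{1}{-44} = - \frac{1}{44}$)
$\sqrt{T{\left(F{\left(-2 \right)},1 \right)} - \frac{24050}{-33610}} = \sqrt{- \frac{1}{44} - \frac{24050}{-33610}} = \sqrt{- \frac{1}{44} - - \frac{2405}{3361}} = \sqrt{- \frac{1}{44} + \frac{2405}{3361}} = \sqrt{\frac{102459}{147884}} = \frac{7 \sqrt{77306361}}{73942}$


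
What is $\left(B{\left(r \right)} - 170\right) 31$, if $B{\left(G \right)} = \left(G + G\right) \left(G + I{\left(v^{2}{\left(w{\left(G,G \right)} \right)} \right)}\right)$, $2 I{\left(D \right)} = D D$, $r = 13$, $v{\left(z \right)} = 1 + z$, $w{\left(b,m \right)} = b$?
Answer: $15486856$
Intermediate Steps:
$I{\left(D \right)} = \frac{D^{2}}{2}$ ($I{\left(D \right)} = \frac{D D}{2} = \frac{D^{2}}{2}$)
$B{\left(G \right)} = 2 G \left(G + \frac{\left(1 + G\right)^{4}}{2}\right)$ ($B{\left(G \right)} = \left(G + G\right) \left(G + \frac{\left(\left(1 + G\right)^{2}\right)^{2}}{2}\right) = 2 G \left(G + \frac{\left(1 + G\right)^{4}}{2}\right)$)
$\left(B{\left(r \right)} - 170\right) 31 = \left(13 \left(\left(1 + 13\right)^{4} + 2 \cdot 13\right) - 170\right) 31 = \left(13 \left(14^{4} + 26\right) - 170\right) 31 = \left(13 \left(38416 + 26\right) - 170\right) 31 = \left(13 \cdot 38442 - 170\right) 31 = \left(499746 - 170\right) 31 = 499576 \cdot 31 = 15486856$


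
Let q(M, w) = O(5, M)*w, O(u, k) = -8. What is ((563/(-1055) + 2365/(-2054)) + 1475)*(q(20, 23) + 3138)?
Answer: 22348404911/5135 ≈ 4.3522e+6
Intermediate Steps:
q(M, w) = -8*w
((563/(-1055) + 2365/(-2054)) + 1475)*(q(20, 23) + 3138) = ((563/(-1055) + 2365/(-2054)) + 1475)*(-8*23 + 3138) = ((563*(-1/1055) + 2365*(-1/2054)) + 1475)*(-184 + 3138) = ((-563/1055 - 2365/2054) + 1475)*2954 = (-3651477/2166970 + 1475)*2954 = (3192629273/2166970)*2954 = 22348404911/5135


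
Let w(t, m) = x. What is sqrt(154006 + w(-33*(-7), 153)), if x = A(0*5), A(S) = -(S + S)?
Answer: sqrt(154006) ≈ 392.44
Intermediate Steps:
A(S) = -2*S
x = 0 (x = -0*5 = -2*0 = 0)
w(t, m) = 0
sqrt(154006 + w(-33*(-7), 153)) = sqrt(154006 + 0) = sqrt(154006)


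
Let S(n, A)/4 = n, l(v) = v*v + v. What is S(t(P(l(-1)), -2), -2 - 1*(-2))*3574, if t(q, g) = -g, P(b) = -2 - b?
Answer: 28592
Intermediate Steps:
l(v) = v + v**2 (l(v) = v**2 + v = v + v**2)
S(n, A) = 4*n
S(t(P(l(-1)), -2), -2 - 1*(-2))*3574 = (4*(-1*(-2)))*3574 = (4*2)*3574 = 8*3574 = 28592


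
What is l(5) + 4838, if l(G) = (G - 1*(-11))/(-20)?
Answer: 24186/5 ≈ 4837.2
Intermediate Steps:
l(G) = -11/20 - G/20 (l(G) = (G + 11)*(-1/20) = (11 + G)*(-1/20) = -11/20 - G/20)
l(5) + 4838 = (-11/20 - 1/20*5) + 4838 = (-11/20 - ¼) + 4838 = -⅘ + 4838 = 24186/5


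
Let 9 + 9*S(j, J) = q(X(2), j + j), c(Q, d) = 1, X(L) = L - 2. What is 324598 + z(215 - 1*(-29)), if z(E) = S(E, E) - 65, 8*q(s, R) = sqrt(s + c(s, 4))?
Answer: 23366305/72 ≈ 3.2453e+5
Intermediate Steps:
X(L) = -2 + L
q(s, R) = sqrt(1 + s)/8 (q(s, R) = sqrt(s + 1)/8 = sqrt(1 + s)/8)
S(j, J) = -71/72 (S(j, J) = -1 + (sqrt(1 + (-2 + 2))/8)/9 = -1 + (sqrt(1 + 0)/8)/9 = -1 + (sqrt(1)/8)/9 = -1 + ((1/8)*1)/9 = -1 + (1/9)*(1/8) = -1 + 1/72 = -71/72)
z(E) = -4751/72 (z(E) = -71/72 - 65 = -4751/72)
324598 + z(215 - 1*(-29)) = 324598 - 4751/72 = 23366305/72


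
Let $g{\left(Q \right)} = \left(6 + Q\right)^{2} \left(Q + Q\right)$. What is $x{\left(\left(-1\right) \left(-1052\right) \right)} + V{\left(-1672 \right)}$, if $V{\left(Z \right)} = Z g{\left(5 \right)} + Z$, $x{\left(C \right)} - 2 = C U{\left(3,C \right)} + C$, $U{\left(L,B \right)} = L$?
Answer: $-2020582$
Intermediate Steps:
$x{\left(C \right)} = 2 + 4 C$ ($x{\left(C \right)} = 2 + \left(C 3 + C\right) = 2 + \left(3 C + C\right) = 2 + 4 C$)
$g{\left(Q \right)} = 2 Q \left(6 + Q\right)^{2}$ ($g{\left(Q \right)} = \left(6 + Q\right)^{2} \cdot 2 Q = 2 Q \left(6 + Q\right)^{2}$)
$V{\left(Z \right)} = 1211 Z$ ($V{\left(Z \right)} = Z 2 \cdot 5 \left(6 + 5\right)^{2} + Z = Z 2 \cdot 5 \cdot 11^{2} + Z = Z 2 \cdot 5 \cdot 121 + Z = Z 1210 + Z = 1210 Z + Z = 1211 Z$)
$x{\left(\left(-1\right) \left(-1052\right) \right)} + V{\left(-1672 \right)} = \left(2 + 4 \left(\left(-1\right) \left(-1052\right)\right)\right) + 1211 \left(-1672\right) = \left(2 + 4 \cdot 1052\right) - 2024792 = \left(2 + 4208\right) - 2024792 = 4210 - 2024792 = -2020582$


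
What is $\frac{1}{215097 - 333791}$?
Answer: $- \frac{1}{118694} \approx -8.425 \cdot 10^{-6}$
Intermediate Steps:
$\frac{1}{215097 - 333791} = \frac{1}{-118694} = - \frac{1}{118694}$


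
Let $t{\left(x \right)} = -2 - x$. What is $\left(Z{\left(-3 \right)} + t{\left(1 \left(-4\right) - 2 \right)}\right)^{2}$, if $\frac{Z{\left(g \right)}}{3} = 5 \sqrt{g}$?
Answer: $-659 + 120 i \sqrt{3} \approx -659.0 + 207.85 i$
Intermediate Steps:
$Z{\left(g \right)} = 15 \sqrt{g}$ ($Z{\left(g \right)} = 3 \cdot 5 \sqrt{g} = 15 \sqrt{g}$)
$\left(Z{\left(-3 \right)} + t{\left(1 \left(-4\right) - 2 \right)}\right)^{2} = \left(15 \sqrt{-3} - -4\right)^{2} = \left(15 i \sqrt{3} - -4\right)^{2} = \left(15 i \sqrt{3} + \left(-2 + 6\right)\right)^{2} = \left(15 i \sqrt{3} + 4\right)^{2} = \left(4 + 15 i \sqrt{3}\right)^{2}$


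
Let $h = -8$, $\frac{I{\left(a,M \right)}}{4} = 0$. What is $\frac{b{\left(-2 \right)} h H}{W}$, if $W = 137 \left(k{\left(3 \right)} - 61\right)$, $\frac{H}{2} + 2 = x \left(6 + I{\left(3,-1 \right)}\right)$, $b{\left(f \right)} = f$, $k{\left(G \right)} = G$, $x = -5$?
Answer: $\frac{512}{3973} \approx 0.12887$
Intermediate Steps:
$I{\left(a,M \right)} = 0$ ($I{\left(a,M \right)} = 4 \cdot 0 = 0$)
$H = -64$ ($H = -4 + 2 \left(- 5 \left(6 + 0\right)\right) = -4 + 2 \left(\left(-5\right) 6\right) = -4 + 2 \left(-30\right) = -4 - 60 = -64$)
$W = -7946$ ($W = 137 \left(3 - 61\right) = 137 \left(-58\right) = -7946$)
$\frac{b{\left(-2 \right)} h H}{W} = \frac{\left(-2\right) \left(-8\right) \left(-64\right)}{-7946} = 16 \left(-64\right) \left(- \frac{1}{7946}\right) = \left(-1024\right) \left(- \frac{1}{7946}\right) = \frac{512}{3973}$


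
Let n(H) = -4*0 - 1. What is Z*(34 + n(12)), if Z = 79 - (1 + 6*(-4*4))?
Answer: 5742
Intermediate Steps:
Z = 174 (Z = 79 - (1 + 6*(-16)) = 79 - (1 - 96) = 79 - 1*(-95) = 79 + 95 = 174)
n(H) = -1 (n(H) = 0 - 1 = -1)
Z*(34 + n(12)) = 174*(34 - 1) = 174*33 = 5742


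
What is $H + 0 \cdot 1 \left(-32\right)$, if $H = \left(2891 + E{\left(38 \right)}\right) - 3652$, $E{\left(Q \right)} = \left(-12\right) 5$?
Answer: $-821$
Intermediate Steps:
$E{\left(Q \right)} = -60$
$H = -821$ ($H = \left(2891 - 60\right) - 3652 = 2831 - 3652 = -821$)
$H + 0 \cdot 1 \left(-32\right) = -821 + 0 \cdot 1 \left(-32\right) = -821 + 0 \left(-32\right) = -821 + 0 = -821$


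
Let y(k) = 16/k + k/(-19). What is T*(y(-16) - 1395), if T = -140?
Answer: 3711120/19 ≈ 1.9532e+5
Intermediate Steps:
y(k) = 16/k - k/19 (y(k) = 16/k + k*(-1/19) = 16/k - k/19)
T*(y(-16) - 1395) = -140*((16/(-16) - 1/19*(-16)) - 1395) = -140*((16*(-1/16) + 16/19) - 1395) = -140*((-1 + 16/19) - 1395) = -140*(-3/19 - 1395) = -140*(-26508/19) = 3711120/19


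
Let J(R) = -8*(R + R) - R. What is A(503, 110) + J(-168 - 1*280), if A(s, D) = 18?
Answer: 7634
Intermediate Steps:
J(R) = -17*R (J(R) = -16*R - R = -17*R)
A(503, 110) + J(-168 - 1*280) = 18 - 17*(-168 - 1*280) = 18 - 17*(-168 - 280) = 18 - 17*(-448) = 18 + 7616 = 7634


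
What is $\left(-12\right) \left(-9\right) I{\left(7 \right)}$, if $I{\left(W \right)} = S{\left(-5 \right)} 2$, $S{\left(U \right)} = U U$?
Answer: $5400$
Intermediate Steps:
$S{\left(U \right)} = U^{2}$
$I{\left(W \right)} = 50$ ($I{\left(W \right)} = \left(-5\right)^{2} \cdot 2 = 25 \cdot 2 = 50$)
$\left(-12\right) \left(-9\right) I{\left(7 \right)} = \left(-12\right) \left(-9\right) 50 = 108 \cdot 50 = 5400$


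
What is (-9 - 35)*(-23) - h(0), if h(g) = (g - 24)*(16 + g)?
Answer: 1396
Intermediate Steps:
h(g) = (-24 + g)*(16 + g)
(-9 - 35)*(-23) - h(0) = (-9 - 35)*(-23) - (-384 + 0**2 - 8*0) = -44*(-23) - (-384 + 0 + 0) = 1012 - 1*(-384) = 1012 + 384 = 1396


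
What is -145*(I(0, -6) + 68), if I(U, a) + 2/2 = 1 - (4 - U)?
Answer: -9280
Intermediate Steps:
I(U, a) = -4 + U (I(U, a) = -1 + (1 - (4 - U)) = -1 + (1 + (-4 + U)) = -1 + (-3 + U) = -4 + U)
-145*(I(0, -6) + 68) = -145*((-4 + 0) + 68) = -145*(-4 + 68) = -145*64 = -9280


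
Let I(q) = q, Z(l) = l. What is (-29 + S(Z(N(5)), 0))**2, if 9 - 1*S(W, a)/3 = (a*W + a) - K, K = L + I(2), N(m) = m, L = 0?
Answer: 16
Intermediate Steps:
K = 2 (K = 0 + 2 = 2)
S(W, a) = 33 - 3*a - 3*W*a (S(W, a) = 27 - 3*((a*W + a) - 1*2) = 27 - 3*((W*a + a) - 2) = 27 - 3*((a + W*a) - 2) = 27 - 3*(-2 + a + W*a) = 27 + (6 - 3*a - 3*W*a) = 33 - 3*a - 3*W*a)
(-29 + S(Z(N(5)), 0))**2 = (-29 + (33 - 3*0 - 3*5*0))**2 = (-29 + (33 + 0 + 0))**2 = (-29 + 33)**2 = 4**2 = 16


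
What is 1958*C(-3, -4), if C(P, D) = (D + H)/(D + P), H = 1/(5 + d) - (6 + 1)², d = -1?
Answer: 206569/14 ≈ 14755.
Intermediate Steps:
H = -195/4 (H = 1/(5 - 1) - (6 + 1)² = 1/4 - 1*7² = ¼ - 1*49 = ¼ - 49 = -195/4 ≈ -48.750)
C(P, D) = (-195/4 + D)/(D + P) (C(P, D) = (D - 195/4)/(D + P) = (-195/4 + D)/(D + P))
1958*C(-3, -4) = 1958*((-195/4 - 4)/(-4 - 3)) = 1958*(-211/4/(-7)) = 1958*(-⅐*(-211/4)) = 1958*(211/28) = 206569/14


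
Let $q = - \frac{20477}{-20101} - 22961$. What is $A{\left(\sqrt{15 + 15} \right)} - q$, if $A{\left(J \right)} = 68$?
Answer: $\frac{462885452}{20101} \approx 23028.0$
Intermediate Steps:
$q = - \frac{461518584}{20101}$ ($q = \left(-20477\right) \left(- \frac{1}{20101}\right) - 22961 = \frac{20477}{20101} - 22961 = - \frac{461518584}{20101} \approx -22960.0$)
$A{\left(\sqrt{15 + 15} \right)} - q = 68 - - \frac{461518584}{20101} = 68 + \frac{461518584}{20101} = \frac{462885452}{20101}$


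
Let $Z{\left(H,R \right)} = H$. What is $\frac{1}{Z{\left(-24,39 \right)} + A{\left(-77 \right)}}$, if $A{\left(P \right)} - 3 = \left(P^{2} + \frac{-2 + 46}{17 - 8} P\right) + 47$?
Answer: $\frac{9}{50207} \approx 0.00017926$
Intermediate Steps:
$A{\left(P \right)} = 50 + P^{2} + \frac{44 P}{9}$ ($A{\left(P \right)} = 3 + \left(\left(P^{2} + \frac{-2 + 46}{17 - 8} P\right) + 47\right) = 3 + \left(\left(P^{2} + \frac{44}{9} P\right) + 47\right) = 3 + \left(\left(P^{2} + 44 \cdot \frac{1}{9} P\right) + 47\right) = 3 + \left(\left(P^{2} + \frac{44 P}{9}\right) + 47\right) = 3 + \left(47 + P^{2} + \frac{44 P}{9}\right) = 50 + P^{2} + \frac{44 P}{9}$)
$\frac{1}{Z{\left(-24,39 \right)} + A{\left(-77 \right)}} = \frac{1}{-24 + \left(50 + \left(-77\right)^{2} + \frac{44}{9} \left(-77\right)\right)} = \frac{1}{-24 + \left(50 + 5929 - \frac{3388}{9}\right)} = \frac{1}{-24 + \frac{50423}{9}} = \frac{1}{\frac{50207}{9}} = \frac{9}{50207}$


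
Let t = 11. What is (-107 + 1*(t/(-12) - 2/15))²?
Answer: 4669921/400 ≈ 11675.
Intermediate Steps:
(-107 + 1*(t/(-12) - 2/15))² = (-107 + 1*(11/(-12) - 2/15))² = (-107 + 1*(11*(-1/12) - 2*1/15))² = (-107 + 1*(-11/12 - 2/15))² = (-107 + 1*(-21/20))² = (-107 - 21/20)² = (-2161/20)² = 4669921/400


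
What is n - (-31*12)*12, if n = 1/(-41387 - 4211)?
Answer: 203549471/45598 ≈ 4464.0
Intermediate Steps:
n = -1/45598 (n = 1/(-45598) = -1/45598 ≈ -2.1931e-5)
n - (-31*12)*12 = -1/45598 - (-31*12)*12 = -1/45598 - (-372)*12 = -1/45598 - 1*(-4464) = -1/45598 + 4464 = 203549471/45598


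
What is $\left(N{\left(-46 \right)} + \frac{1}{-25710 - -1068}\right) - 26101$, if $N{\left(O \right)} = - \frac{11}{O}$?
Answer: $- \frac{7396511929}{283383} \approx -26101.0$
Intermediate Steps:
$\left(N{\left(-46 \right)} + \frac{1}{-25710 - -1068}\right) - 26101 = \left(- \frac{11}{-46} + \frac{1}{-25710 - -1068}\right) - 26101 = \left(\left(-11\right) \left(- \frac{1}{46}\right) + \frac{1}{-25710 + 1068}\right) - 26101 = \left(\frac{11}{46} + \frac{1}{-24642}\right) - 26101 = \left(\frac{11}{46} - \frac{1}{24642}\right) - 26101 = \frac{67754}{283383} - 26101 = - \frac{7396511929}{283383}$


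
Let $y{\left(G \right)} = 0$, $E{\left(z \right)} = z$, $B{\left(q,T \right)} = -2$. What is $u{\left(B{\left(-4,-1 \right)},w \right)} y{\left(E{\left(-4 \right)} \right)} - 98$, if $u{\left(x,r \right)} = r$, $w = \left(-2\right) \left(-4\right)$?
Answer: $-98$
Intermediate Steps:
$w = 8$
$u{\left(B{\left(-4,-1 \right)},w \right)} y{\left(E{\left(-4 \right)} \right)} - 98 = 8 \cdot 0 - 98 = 0 - 98 = -98$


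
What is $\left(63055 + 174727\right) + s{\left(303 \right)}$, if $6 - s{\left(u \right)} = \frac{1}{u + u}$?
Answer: $\frac{144099527}{606} \approx 2.3779 \cdot 10^{5}$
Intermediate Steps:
$s{\left(u \right)} = 6 - \frac{1}{2 u}$ ($s{\left(u \right)} = 6 - \frac{1}{u + u} = 6 - \frac{1}{2 u}$)
$\left(63055 + 174727\right) + s{\left(303 \right)} = \left(63055 + 174727\right) + \left(6 - \frac{1}{2 \cdot 303}\right) = 237782 + \left(6 - \frac{1}{606}\right) = 237782 + \frac{3635}{606} = \frac{144099527}{606}$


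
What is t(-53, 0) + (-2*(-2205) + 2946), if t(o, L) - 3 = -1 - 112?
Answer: 7246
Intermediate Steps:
t(o, L) = -110 (t(o, L) = 3 + (-1 - 112) = 3 - 113 = -110)
t(-53, 0) + (-2*(-2205) + 2946) = -110 + (-2*(-2205) + 2946) = -110 + (4410 + 2946) = -110 + 7356 = 7246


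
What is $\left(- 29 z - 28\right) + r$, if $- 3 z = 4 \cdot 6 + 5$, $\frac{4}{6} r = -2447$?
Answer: $- \frac{20509}{6} \approx -3418.2$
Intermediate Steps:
$r = - \frac{7341}{2}$ ($r = \frac{3}{2} \left(-2447\right) = - \frac{7341}{2} \approx -3670.5$)
$z = - \frac{29}{3}$ ($z = - \frac{4 \cdot 6 + 5}{3} = - \frac{24 + 5}{3} = \left(- \frac{1}{3}\right) 29 = - \frac{29}{3} \approx -9.6667$)
$\left(- 29 z - 28\right) + r = \left(\left(-29\right) \left(- \frac{29}{3}\right) - 28\right) - \frac{7341}{2} = \left(\frac{841}{3} - 28\right) - \frac{7341}{2} = \frac{757}{3} - \frac{7341}{2} = - \frac{20509}{6}$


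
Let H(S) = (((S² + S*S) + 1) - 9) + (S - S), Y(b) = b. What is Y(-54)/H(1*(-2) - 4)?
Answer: -27/32 ≈ -0.84375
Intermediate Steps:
H(S) = -8 + 2*S² (H(S) = (((S² + S²) + 1) - 9) + 0 = ((2*S² + 1) - 9) + 0 = ((1 + 2*S²) - 9) + 0 = (-8 + 2*S²) + 0 = -8 + 2*S²)
Y(-54)/H(1*(-2) - 4) = -54/(-8 + 2*(1*(-2) - 4)²) = -54/(-8 + 2*(-2 - 4)²) = -54/(-8 + 2*(-6)²) = -54/(-8 + 2*36) = -54/(-8 + 72) = -54/64 = -54*1/64 = -27/32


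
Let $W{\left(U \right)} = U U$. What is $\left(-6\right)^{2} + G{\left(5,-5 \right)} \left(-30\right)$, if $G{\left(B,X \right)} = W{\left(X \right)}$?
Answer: $-714$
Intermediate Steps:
$W{\left(U \right)} = U^{2}$
$G{\left(B,X \right)} = X^{2}$
$\left(-6\right)^{2} + G{\left(5,-5 \right)} \left(-30\right) = \left(-6\right)^{2} + \left(-5\right)^{2} \left(-30\right) = 36 + 25 \left(-30\right) = 36 - 750 = -714$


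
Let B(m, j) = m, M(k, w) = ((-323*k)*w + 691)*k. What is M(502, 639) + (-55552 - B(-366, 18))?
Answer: -52012577892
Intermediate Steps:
M(k, w) = k*(691 - 323*k*w) (M(k, w) = (-323*k*w + 691)*k = (691 - 323*k*w)*k = k*(691 - 323*k*w))
M(502, 639) + (-55552 - B(-366, 18)) = 502*(691 - 323*502*639) + (-55552 - 1*(-366)) = 502*(691 - 103611294) + (-55552 + 366) = 502*(-103610603) - 55186 = -52012522706 - 55186 = -52012577892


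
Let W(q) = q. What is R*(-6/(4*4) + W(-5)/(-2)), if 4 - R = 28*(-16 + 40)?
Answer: -2839/2 ≈ -1419.5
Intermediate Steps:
R = -668 (R = 4 - 28*(-16 + 40) = 4 - 28*24 = 4 - 1*672 = 4 - 672 = -668)
R*(-6/(4*4) + W(-5)/(-2)) = -668*(-6/(4*4) - 5/(-2)) = -668*(-6/16 - 5*(-½)) = -668*(-6*1/16 + 5/2) = -668*(-3/8 + 5/2) = -668*17/8 = -2839/2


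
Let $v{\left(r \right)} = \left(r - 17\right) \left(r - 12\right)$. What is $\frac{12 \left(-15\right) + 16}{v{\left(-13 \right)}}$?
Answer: $- \frac{82}{375} \approx -0.21867$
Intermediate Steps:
$v{\left(r \right)} = \left(-17 + r\right) \left(-12 + r\right)$
$\frac{12 \left(-15\right) + 16}{v{\left(-13 \right)}} = \frac{12 \left(-15\right) + 16}{204 + \left(-13\right)^{2} - -377} = \frac{-180 + 16}{204 + 169 + 377} = - \frac{164}{750} = \left(-164\right) \frac{1}{750} = - \frac{82}{375}$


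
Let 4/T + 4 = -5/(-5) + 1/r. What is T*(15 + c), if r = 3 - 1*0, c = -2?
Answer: -39/2 ≈ -19.500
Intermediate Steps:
r = 3 (r = 3 + 0 = 3)
T = -3/2 (T = 4/(-4 + (-5/(-5) + 1/3)) = 4/(-4 + (-5*(-⅕) + 1*(⅓))) = 4/(-4 + (1 + ⅓)) = 4/(-4 + 4/3) = 4/(-8/3) = 4*(-3/8) = -3/2 ≈ -1.5000)
T*(15 + c) = -3*(15 - 2)/2 = -3/2*13 = -39/2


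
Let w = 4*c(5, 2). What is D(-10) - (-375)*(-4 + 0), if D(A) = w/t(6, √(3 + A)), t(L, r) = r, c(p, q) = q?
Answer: -1500 - 8*I*√7/7 ≈ -1500.0 - 3.0237*I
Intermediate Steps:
w = 8 (w = 4*2 = 8)
D(A) = 8/√(3 + A) (D(A) = 8/(√(3 + A)) = 8/√(3 + A))
D(-10) - (-375)*(-4 + 0) = 8/√(3 - 10) - (-375)*(-4 + 0) = 8/√(-7) - (-375)*(-4) = 8*(-I*√7/7) - 125*12 = -8*I*√7/7 - 1500 = -1500 - 8*I*√7/7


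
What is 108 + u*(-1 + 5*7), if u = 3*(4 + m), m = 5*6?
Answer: 3576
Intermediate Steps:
m = 30
u = 102 (u = 3*(4 + 30) = 3*34 = 102)
108 + u*(-1 + 5*7) = 108 + 102*(-1 + 5*7) = 108 + 102*(-1 + 35) = 108 + 102*34 = 108 + 3468 = 3576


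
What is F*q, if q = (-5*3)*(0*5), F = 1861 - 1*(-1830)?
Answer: 0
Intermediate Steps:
F = 3691 (F = 1861 + 1830 = 3691)
q = 0 (q = -15*0 = 0)
F*q = 3691*0 = 0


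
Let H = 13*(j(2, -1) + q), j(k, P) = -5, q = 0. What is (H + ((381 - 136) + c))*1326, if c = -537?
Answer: -473382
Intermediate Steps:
H = -65 (H = 13*(-5 + 0) = 13*(-5) = -65)
(H + ((381 - 136) + c))*1326 = (-65 + ((381 - 136) - 537))*1326 = (-65 + (245 - 537))*1326 = (-65 - 292)*1326 = -357*1326 = -473382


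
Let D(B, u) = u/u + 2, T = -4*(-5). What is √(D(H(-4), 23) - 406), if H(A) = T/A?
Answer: I*√403 ≈ 20.075*I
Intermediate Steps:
T = 20
H(A) = 20/A
D(B, u) = 3 (D(B, u) = 1 + 2 = 3)
√(D(H(-4), 23) - 406) = √(3 - 406) = √(-403) = I*√403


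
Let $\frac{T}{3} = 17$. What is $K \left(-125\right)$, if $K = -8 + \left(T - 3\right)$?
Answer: $-5000$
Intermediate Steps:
$T = 51$ ($T = 3 \cdot 17 = 51$)
$K = 40$ ($K = -8 + \left(51 - 3\right) = -8 + 48 = 40$)
$K \left(-125\right) = 40 \left(-125\right) = -5000$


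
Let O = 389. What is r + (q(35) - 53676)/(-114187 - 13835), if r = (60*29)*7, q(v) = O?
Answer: 1559361247/128022 ≈ 12180.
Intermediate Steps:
q(v) = 389
r = 12180 (r = 1740*7 = 12180)
r + (q(35) - 53676)/(-114187 - 13835) = 12180 + (389 - 53676)/(-114187 - 13835) = 12180 - 53287/(-128022) = 12180 - 53287*(-1/128022) = 12180 + 53287/128022 = 1559361247/128022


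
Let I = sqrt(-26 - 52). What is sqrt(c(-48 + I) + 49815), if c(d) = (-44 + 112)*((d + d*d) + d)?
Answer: sqrt(194655 - 6392*I*sqrt(78)) ≈ 445.72 - 63.328*I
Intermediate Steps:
I = I*sqrt(78) (I = sqrt(-78) = I*sqrt(78) ≈ 8.8318*I)
c(d) = 68*d**2 + 136*d (c(d) = 68*((d + d**2) + d) = 68*(d**2 + 2*d) = 68*d**2 + 136*d)
sqrt(c(-48 + I) + 49815) = sqrt(68*(-48 + I*sqrt(78))*(2 + (-48 + I*sqrt(78))) + 49815) = sqrt(68*(-48 + I*sqrt(78))*(-46 + I*sqrt(78)) + 49815) = sqrt(49815 + 68*(-48 + I*sqrt(78))*(-46 + I*sqrt(78)))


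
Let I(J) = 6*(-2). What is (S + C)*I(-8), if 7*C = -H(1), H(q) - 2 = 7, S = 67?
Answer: -5520/7 ≈ -788.57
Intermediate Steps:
H(q) = 9 (H(q) = 2 + 7 = 9)
I(J) = -12
C = -9/7 (C = (-1*9)/7 = (1/7)*(-9) = -9/7 ≈ -1.2857)
(S + C)*I(-8) = (67 - 9/7)*(-12) = (460/7)*(-12) = -5520/7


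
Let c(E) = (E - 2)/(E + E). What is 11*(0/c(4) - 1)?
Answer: -11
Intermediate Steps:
c(E) = (-2 + E)/(2*E) (c(E) = (-2 + E)/((2*E)) = (-2 + E)*(1/(2*E)) = (-2 + E)/(2*E))
11*(0/c(4) - 1) = 11*(0/(((½)*(-2 + 4)/4)) - 1) = 11*(0/(((½)*(¼)*2)) - 1) = 11*(0/(¼) - 1) = 11*(0*4 - 1) = 11*(0 - 1) = 11*(-1) = -11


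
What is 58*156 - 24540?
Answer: -15492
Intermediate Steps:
58*156 - 24540 = 9048 - 24540 = -15492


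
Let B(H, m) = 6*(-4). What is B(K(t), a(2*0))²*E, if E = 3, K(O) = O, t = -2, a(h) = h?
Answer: 1728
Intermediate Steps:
B(H, m) = -24
B(K(t), a(2*0))²*E = (-24)²*3 = 576*3 = 1728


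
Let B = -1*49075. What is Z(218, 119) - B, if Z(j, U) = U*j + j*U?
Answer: 100959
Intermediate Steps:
B = -49075
Z(j, U) = 2*U*j (Z(j, U) = U*j + U*j = 2*U*j)
Z(218, 119) - B = 2*119*218 - 1*(-49075) = 51884 + 49075 = 100959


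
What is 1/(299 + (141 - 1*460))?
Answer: -1/20 ≈ -0.050000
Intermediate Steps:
1/(299 + (141 - 1*460)) = 1/(299 + (141 - 460)) = 1/(299 - 319) = 1/(-20) = -1/20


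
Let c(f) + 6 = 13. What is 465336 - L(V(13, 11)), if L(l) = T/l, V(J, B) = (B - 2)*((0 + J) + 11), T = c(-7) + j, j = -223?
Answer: 465337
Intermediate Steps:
c(f) = 7 (c(f) = -6 + 13 = 7)
T = -216 (T = 7 - 223 = -216)
V(J, B) = (-2 + B)*(11 + J) (V(J, B) = (-2 + B)*(J + 11) = (-2 + B)*(11 + J))
L(l) = -216/l
465336 - L(V(13, 11)) = 465336 - (-216)/(-22 - 2*13 + 11*11 + 11*13) = 465336 - (-216)/(-22 - 26 + 121 + 143) = 465336 - (-216)/216 = 465336 - 1*(-1) = 465336 + 1 = 465337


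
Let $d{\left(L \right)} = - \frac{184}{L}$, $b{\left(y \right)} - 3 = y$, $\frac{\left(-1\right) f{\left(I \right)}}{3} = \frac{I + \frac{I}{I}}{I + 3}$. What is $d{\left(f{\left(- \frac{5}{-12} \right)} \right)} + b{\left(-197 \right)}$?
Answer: $- \frac{2350}{51} \approx -46.078$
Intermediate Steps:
$f{\left(I \right)} = - \frac{3 \left(1 + I\right)}{3 + I}$ ($f{\left(I \right)} = - 3 \frac{I + \frac{I}{I}}{I + 3} = - 3 \frac{I + 1}{3 + I} = - 3 \frac{1 + I}{3 + I} = - \frac{3 \left(1 + I\right)}{3 + I}$)
$b{\left(y \right)} = 3 + y$
$d{\left(f{\left(- \frac{5}{-12} \right)} \right)} + b{\left(-197 \right)} = - \frac{184}{3 \frac{1}{3 - \frac{5}{-12}} \left(-1 - - \frac{5}{-12}\right)} + \left(3 - 197\right) = - \frac{184}{3 \frac{1}{3 - - \frac{5}{12}} \left(-1 - \left(-5\right) \left(- \frac{1}{12}\right)\right)} - 194 = - \frac{184}{3 \frac{1}{3 + \frac{5}{12}} \left(-1 - \frac{5}{12}\right)} - 194 = - \frac{184}{3 \frac{1}{\frac{41}{12}} \left(-1 - \frac{5}{12}\right)} - 194 = - \frac{184}{3 \cdot \frac{12}{41} \left(- \frac{17}{12}\right)} - 194 = - \frac{184}{- \frac{51}{41}} - 194 = \left(-184\right) \left(- \frac{41}{51}\right) - 194 = \frac{7544}{51} - 194 = - \frac{2350}{51}$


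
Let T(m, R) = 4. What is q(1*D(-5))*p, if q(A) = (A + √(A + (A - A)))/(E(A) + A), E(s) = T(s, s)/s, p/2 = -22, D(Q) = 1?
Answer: -88/5 ≈ -17.600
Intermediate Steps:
p = -44 (p = 2*(-22) = -44)
E(s) = 4/s
q(A) = (A + √A)/(A + 4/A) (q(A) = (A + √(A + (A - A)))/(4/A + A) = (A + √(A + 0))/(A + 4/A) = (A + √A)/(A + 4/A))
q(1*D(-5))*p = ((1*1)*(1*1 + √(1*1))/(4 + (1*1)²))*(-44) = (1*(1 + √1)/(4 + 1²))*(-44) = (1*(1 + 1)/(4 + 1))*(-44) = (1*2/5)*(-44) = (1*(⅕)*2)*(-44) = (⅖)*(-44) = -88/5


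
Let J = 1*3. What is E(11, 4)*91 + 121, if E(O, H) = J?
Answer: 394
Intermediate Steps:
J = 3
E(O, H) = 3
E(11, 4)*91 + 121 = 3*91 + 121 = 273 + 121 = 394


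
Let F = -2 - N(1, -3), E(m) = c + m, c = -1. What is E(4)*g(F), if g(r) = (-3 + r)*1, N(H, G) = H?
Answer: -18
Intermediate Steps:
E(m) = -1 + m
F = -3 (F = -2 - 1*1 = -2 - 1 = -3)
g(r) = -3 + r
E(4)*g(F) = (-1 + 4)*(-3 - 3) = 3*(-6) = -18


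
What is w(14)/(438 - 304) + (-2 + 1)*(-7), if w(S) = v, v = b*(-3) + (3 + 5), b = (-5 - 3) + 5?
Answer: 955/134 ≈ 7.1269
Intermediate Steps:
b = -3 (b = -8 + 5 = -3)
v = 17 (v = -3*(-3) + (3 + 5) = 9 + 8 = 17)
w(S) = 17
w(14)/(438 - 304) + (-2 + 1)*(-7) = 17/(438 - 304) + (-2 + 1)*(-7) = 17/134 - 1*(-7) = (1/134)*17 + 7 = 17/134 + 7 = 955/134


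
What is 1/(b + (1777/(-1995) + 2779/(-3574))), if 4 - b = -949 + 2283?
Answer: -7130130/9494968003 ≈ -0.00075094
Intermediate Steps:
b = -1330 (b = 4 - (-949 + 2283) = 4 - 1*1334 = 4 - 1334 = -1330)
1/(b + (1777/(-1995) + 2779/(-3574))) = 1/(-1330 + (1777/(-1995) + 2779/(-3574))) = 1/(-1330 + (1777*(-1/1995) + 2779*(-1/3574))) = 1/(-1330 + (-1777/1995 - 2779/3574)) = 1/(-1330 - 11895103/7130130) = 1/(-9494968003/7130130) = -7130130/9494968003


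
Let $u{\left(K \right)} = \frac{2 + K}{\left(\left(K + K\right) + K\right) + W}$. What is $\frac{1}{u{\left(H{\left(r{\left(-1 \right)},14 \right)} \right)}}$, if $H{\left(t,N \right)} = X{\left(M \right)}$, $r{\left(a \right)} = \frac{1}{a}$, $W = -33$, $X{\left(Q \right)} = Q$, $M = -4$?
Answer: $\frac{45}{2} \approx 22.5$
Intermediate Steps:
$H{\left(t,N \right)} = -4$
$u{\left(K \right)} = \frac{2 + K}{-33 + 3 K}$ ($u{\left(K \right)} = \frac{2 + K}{\left(\left(K + K\right) + K\right) - 33} = \frac{2 + K}{\left(2 K + K\right) - 33} = \frac{2 + K}{3 K - 33} = \frac{2 + K}{-33 + 3 K}$)
$\frac{1}{u{\left(H{\left(r{\left(-1 \right)},14 \right)} \right)}} = \frac{1}{\frac{1}{3} \frac{1}{-11 - 4} \left(2 - 4\right)} = \frac{1}{\frac{1}{3} \frac{1}{-15} \left(-2\right)} = \frac{1}{\frac{1}{3} \left(- \frac{1}{15}\right) \left(-2\right)} = \frac{1}{\frac{2}{45}} = \frac{45}{2}$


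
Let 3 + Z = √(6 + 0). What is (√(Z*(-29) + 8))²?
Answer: 95 - 29*√6 ≈ 23.965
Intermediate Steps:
Z = -3 + √6 (Z = -3 + √(6 + 0) = -3 + √6 ≈ -0.55051)
(√(Z*(-29) + 8))² = (√((-3 + √6)*(-29) + 8))² = (√((87 - 29*√6) + 8))² = (√(95 - 29*√6))² = 95 - 29*√6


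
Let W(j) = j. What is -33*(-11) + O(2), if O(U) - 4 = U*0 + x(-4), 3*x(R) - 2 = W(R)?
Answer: 1099/3 ≈ 366.33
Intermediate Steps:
x(R) = ⅔ + R/3
O(U) = 10/3 (O(U) = 4 + (U*0 + (⅔ + (⅓)*(-4))) = 4 + (0 + (⅔ - 4/3)) = 4 + (0 - ⅔) = 4 - ⅔ = 10/3)
-33*(-11) + O(2) = -33*(-11) + 10/3 = 363 + 10/3 = 1099/3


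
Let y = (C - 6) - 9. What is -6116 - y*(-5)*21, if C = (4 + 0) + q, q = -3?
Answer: -7586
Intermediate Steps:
C = 1 (C = (4 + 0) - 3 = 4 - 3 = 1)
y = -14 (y = (1 - 6) - 9 = -5 - 9 = -14)
-6116 - y*(-5)*21 = -6116 - (-14*(-5))*21 = -6116 - 70*21 = -6116 - 1*1470 = -6116 - 1470 = -7586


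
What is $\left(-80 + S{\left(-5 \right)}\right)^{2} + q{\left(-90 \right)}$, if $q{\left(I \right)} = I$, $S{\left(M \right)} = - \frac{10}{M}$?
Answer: $5994$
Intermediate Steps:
$\left(-80 + S{\left(-5 \right)}\right)^{2} + q{\left(-90 \right)} = \left(-80 - \frac{10}{-5}\right)^{2} - 90 = \left(-80 - -2\right)^{2} - 90 = \left(-80 + 2\right)^{2} - 90 = \left(-78\right)^{2} - 90 = 6084 - 90 = 5994$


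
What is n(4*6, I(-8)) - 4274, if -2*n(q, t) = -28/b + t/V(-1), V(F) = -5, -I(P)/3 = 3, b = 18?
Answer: -384671/90 ≈ -4274.1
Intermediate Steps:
I(P) = -9 (I(P) = -3*3 = -9)
n(q, t) = 7/9 + t/10 (n(q, t) = -(-28/18 + t/(-5))/2 = -(-28*1/18 + t*(-1/5))/2 = -(-14/9 - t/5)/2 = 7/9 + t/10)
n(4*6, I(-8)) - 4274 = (7/9 + (1/10)*(-9)) - 4274 = (7/9 - 9/10) - 4274 = -11/90 - 4274 = -384671/90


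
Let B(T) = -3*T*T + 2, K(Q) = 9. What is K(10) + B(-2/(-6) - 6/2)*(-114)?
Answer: 2213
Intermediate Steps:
B(T) = 2 - 3*T² (B(T) = -3*T² + 2 = 2 - 3*T²)
K(10) + B(-2/(-6) - 6/2)*(-114) = 9 + (2 - 3*(-2/(-6) - 6/2)²)*(-114) = 9 + (2 - 3*(-2*(-⅙) - 6*½)²)*(-114) = 9 + (2 - 3*(⅓ - 3)²)*(-114) = 9 + (2 - 3*(-8/3)²)*(-114) = 9 + (2 - 3*64/9)*(-114) = 9 + (2 - 64/3)*(-114) = 9 - 58/3*(-114) = 9 + 2204 = 2213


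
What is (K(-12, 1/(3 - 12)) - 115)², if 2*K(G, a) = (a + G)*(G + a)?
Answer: 45549001/26244 ≈ 1735.6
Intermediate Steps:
K(G, a) = (G + a)²/2 (K(G, a) = ((a + G)*(G + a))/2 = ((G + a)*(G + a))/2 = (G + a)²/2)
(K(-12, 1/(3 - 12)) - 115)² = ((-12 + 1/(3 - 12))²/2 - 115)² = ((-12 + 1/(-9))²/2 - 115)² = ((-12 - ⅑)²/2 - 115)² = ((-109/9)²/2 - 115)² = ((½)*(11881/81) - 115)² = (11881/162 - 115)² = (-6749/162)² = 45549001/26244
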